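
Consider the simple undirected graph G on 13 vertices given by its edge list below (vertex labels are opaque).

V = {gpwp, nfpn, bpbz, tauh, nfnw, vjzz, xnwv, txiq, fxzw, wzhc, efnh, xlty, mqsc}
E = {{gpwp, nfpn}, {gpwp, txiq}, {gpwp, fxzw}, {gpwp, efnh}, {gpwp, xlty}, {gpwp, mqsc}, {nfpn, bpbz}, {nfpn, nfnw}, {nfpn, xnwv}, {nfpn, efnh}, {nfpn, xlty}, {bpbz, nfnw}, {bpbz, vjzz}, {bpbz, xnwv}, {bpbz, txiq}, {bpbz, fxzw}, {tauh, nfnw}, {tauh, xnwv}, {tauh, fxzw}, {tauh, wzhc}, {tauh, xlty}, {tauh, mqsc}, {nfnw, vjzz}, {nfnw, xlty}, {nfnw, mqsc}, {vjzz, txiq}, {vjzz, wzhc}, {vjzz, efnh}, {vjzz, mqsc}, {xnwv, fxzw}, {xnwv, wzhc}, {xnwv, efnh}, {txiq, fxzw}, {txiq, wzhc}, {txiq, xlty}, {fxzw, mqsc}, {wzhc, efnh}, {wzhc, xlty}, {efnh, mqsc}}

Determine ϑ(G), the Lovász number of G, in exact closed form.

Vertex nfnw has 6 neighbors: nfpn, bpbz, tauh, vjzz, xlty, mqsc.
N(txiq) = {gpwp, bpbz, vjzz, fxzw, wzhc, xlty}, |N(txiq)| = 6.
N(wzhc) = {tauh, vjzz, xnwv, txiq, efnh, xlty}, |N(wzhc)| = 6.
deg(bpbz) = 6; N(bpbz) = {nfpn, nfnw, vjzz, xnwv, txiq, fxzw}.
deg(v) = 6 for all v (|V|=13); strongly regular (13,6,2,3).
spec(A) ≈ [6.0, 1.303, -2.303] (distinct, 3 d.p.).
ϑ = −N·λ_min/(λ_max−λ_min) = −13·(-sqrt(13)/2 - 1/2)/(6−(-sqrt(13)/2 - 1/2)) = sqrt(13).
= 3.60555… (decimal).

sqrt(13)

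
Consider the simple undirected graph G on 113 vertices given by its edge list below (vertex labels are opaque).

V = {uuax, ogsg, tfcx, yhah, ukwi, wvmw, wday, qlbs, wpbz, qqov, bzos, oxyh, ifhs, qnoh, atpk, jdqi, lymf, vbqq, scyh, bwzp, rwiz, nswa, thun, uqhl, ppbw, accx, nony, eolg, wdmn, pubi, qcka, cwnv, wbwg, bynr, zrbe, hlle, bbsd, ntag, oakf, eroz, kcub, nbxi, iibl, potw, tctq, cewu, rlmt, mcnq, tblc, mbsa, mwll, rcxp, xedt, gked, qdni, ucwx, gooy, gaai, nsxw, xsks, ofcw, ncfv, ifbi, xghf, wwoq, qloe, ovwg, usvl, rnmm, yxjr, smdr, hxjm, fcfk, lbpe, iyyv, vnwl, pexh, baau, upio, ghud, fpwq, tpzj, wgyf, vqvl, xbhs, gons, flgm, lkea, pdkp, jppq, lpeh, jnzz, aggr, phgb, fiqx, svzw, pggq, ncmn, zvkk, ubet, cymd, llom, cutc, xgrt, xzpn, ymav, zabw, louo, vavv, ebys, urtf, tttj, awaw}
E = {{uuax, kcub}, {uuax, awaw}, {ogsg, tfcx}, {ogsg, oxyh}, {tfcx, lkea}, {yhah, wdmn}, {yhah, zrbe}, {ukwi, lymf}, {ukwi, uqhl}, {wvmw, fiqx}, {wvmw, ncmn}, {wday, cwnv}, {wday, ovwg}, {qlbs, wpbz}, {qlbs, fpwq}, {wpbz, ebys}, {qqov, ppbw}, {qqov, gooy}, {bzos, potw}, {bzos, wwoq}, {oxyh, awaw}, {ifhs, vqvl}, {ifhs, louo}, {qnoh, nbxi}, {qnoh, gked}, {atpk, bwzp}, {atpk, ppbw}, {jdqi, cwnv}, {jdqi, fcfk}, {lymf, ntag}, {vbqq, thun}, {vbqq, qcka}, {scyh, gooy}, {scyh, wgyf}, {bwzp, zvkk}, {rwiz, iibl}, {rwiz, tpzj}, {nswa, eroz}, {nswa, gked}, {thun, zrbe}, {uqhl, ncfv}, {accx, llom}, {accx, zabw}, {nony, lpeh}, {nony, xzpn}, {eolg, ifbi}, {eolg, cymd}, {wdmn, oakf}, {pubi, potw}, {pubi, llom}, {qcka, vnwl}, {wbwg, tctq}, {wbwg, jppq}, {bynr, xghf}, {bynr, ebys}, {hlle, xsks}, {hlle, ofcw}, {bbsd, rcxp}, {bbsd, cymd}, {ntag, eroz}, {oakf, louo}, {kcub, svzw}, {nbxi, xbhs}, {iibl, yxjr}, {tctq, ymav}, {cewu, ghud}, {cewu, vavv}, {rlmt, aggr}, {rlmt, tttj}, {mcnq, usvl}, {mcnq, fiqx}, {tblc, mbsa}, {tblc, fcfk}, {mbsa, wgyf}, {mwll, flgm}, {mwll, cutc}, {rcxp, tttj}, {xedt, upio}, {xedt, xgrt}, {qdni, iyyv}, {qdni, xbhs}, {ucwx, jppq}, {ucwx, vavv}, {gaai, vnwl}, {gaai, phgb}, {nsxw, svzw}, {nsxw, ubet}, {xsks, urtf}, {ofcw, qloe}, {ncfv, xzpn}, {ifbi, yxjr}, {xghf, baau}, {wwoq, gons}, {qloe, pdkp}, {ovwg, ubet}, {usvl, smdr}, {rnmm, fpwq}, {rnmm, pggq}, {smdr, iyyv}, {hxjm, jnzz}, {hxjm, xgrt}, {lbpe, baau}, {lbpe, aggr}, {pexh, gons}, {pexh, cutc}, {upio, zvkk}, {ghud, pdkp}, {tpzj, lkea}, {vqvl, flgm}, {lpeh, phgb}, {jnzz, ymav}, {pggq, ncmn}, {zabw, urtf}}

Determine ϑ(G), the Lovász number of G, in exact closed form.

113*cos(pi/113)/(cos(pi/113) + 1)

deg(cwnv) = 2; N(cwnv) = {wday, jdqi}.
N(ncmn) = {wvmw, pggq}, |N(ncmn)| = 2.
deg(ppbw) = 2; N(ppbw) = {qqov, atpk}.
deg(gons) = 2; N(gons) = {wwoq, pexh}.
Regular of degree 2 on 113 vertices: connected 2-regular on 113 ⇒ C_{113}.
The 57 distinct eigenvalues: [2.0, 1.996909, 1.987646, 1.972239, 1.950736, 1.923203, 1.889726, 1.850408, 1.80537, 1.754752, 1.69871, 1.637418, 1.571064, 1.499854, 1.424009, 1.343762, 1.259361, 1.171068, 1.079155, 0.983906, 0.885616, 0.784589, 0.681137, 0.575579, 0.468242, 0.359458, 0.249563, 0.138897, 0.027801, -0.083381, -0.194305, -0.304628, -0.41401, -0.522112, -0.628601, -0.733146, -0.835425, -0.935122, -1.031929, -1.125546, -1.215684, -1.302064, -1.38442, -1.462497, -1.536053, -1.604861, -1.668709, -1.727399, -1.780749, -1.828596, -1.87079, -1.907202, -1.937718, -1.962246, -1.980708, -1.993048, -1.999227].
With N=113: ϑ(G) = 113·(-(-1)*2*cos(pi/113))/(2−(-2*cos(pi/113))) = 113*cos(pi/113)/(cos(pi/113) + 1).
≈ 56.4890809 (to 7 d.p.).
56 ≤ 113*cos(pi/113)/(cos(pi/113) + 1) ≤ 57: both strict.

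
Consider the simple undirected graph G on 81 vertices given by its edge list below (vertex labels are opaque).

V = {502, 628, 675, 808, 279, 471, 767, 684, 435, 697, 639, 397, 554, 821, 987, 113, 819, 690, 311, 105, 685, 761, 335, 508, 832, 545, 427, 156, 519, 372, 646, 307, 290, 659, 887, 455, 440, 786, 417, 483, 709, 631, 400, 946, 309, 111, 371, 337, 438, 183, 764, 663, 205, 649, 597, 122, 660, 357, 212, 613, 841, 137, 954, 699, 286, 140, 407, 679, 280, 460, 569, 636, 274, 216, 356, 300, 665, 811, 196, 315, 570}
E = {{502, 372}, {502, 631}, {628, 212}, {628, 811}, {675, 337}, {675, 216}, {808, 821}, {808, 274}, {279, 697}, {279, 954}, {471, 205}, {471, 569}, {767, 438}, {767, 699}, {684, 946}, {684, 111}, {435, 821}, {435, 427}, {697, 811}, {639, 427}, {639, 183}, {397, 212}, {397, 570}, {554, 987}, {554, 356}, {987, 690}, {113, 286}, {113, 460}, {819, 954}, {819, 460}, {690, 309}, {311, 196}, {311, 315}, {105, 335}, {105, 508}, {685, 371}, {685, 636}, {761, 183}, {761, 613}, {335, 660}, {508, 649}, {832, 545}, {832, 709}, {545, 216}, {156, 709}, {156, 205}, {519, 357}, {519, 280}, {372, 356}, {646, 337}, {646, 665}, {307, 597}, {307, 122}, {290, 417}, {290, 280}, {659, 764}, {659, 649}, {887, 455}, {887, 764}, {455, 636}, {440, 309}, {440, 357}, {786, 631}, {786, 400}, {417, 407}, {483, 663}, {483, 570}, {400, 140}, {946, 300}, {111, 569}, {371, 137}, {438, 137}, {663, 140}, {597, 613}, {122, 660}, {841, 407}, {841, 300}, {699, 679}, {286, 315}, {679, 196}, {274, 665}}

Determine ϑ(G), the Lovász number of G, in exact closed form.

81*cos(pi/81)/(cos(pi/81) + 1)

N(660) = {335, 122}, |N(660)| = 2.
N(946) = {684, 300}, |N(946)| = 2.
Vertex 356 has 2 neighbors: 554, 372.
N(483) = {663, 570}, |N(483)| = 2.
2-regular, N=81; the odd cycle C_{81}.
Distinct eigenvalues (to 4 d.p.): [2.0, 1.994, 1.976, 1.9461, 1.9045, 1.8514, 1.7873, 1.7123, 1.6271, 1.5321, 1.4279, 1.315, 1.1943, 1.0664, 0.9321, 0.7922, 0.6475, 0.4989, 0.3473, 0.1936, 0.0388, -0.1163, -0.2707, -0.4234, -0.5736, -0.7204, -0.8628, -1.0, -1.1312, -1.2556, -1.3725, -1.4811, -1.5808, -1.671, -1.7511, -1.8207, -1.8794, -1.9267, -1.9625, -1.9865, -1.9985].
−81·(-2*cos(pi/81)) / ((2)−(-2*cos(pi/81))) = 81*cos(pi/81)/(cos(pi/81) + 1) = ϑ(G).
≈ 40.4848 (to 4 d.p.).
Sandwich: α(G)=40 ≤ ϑ(G)=81*cos(pi/81)/(cos(pi/81) + 1) ≤ χ(Ḡ)=41 (both strict).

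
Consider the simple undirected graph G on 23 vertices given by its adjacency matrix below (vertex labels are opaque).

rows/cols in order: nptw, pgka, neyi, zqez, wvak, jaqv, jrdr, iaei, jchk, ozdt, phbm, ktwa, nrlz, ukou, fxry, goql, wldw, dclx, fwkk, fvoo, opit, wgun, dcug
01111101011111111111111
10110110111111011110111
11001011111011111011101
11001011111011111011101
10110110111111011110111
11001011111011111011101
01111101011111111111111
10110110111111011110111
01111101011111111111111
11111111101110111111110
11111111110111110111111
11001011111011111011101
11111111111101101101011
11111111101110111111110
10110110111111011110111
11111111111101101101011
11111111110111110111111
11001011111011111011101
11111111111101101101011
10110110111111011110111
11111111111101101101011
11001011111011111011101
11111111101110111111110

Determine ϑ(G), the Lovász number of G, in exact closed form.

deg(fxry) = 18; N(fxry) = {nptw, neyi, zqez, jaqv, jrdr, jchk, ozdt, phbm, ktwa, nrlz, ukou, goql, wldw, dclx, fwkk, opit, wgun, dcug}.
Vertex wvak has 18 neighbors: nptw, neyi, zqez, jaqv, jrdr, jchk, ozdt, phbm, ktwa, nrlz, ukou, goql, wldw, dclx, fwkk, opit, wgun, dcug.
N(nptw) = {pgka, neyi, zqez, wvak, jaqv, iaei, ozdt, phbm, ktwa, nrlz, ukou, fxry, goql, wldw, dclx, fwkk, fvoo, opit, wgun, dcug}, |N(nptw)| = 20.
N(ozdt) = {nptw, pgka, neyi, zqez, wvak, jaqv, jrdr, iaei, jchk, phbm, ktwa, nrlz, fxry, goql, wldw, dclx, fwkk, fvoo, opit, wgun}, |N(ozdt)| = 20.
Complete 6-partite, parts [6, 5, 4, 3, 3, 2]: perfect, ϑ = α = 6.
≈ 6.000000000 (to 9 d.p.).
Check 6 ≤ 6 ≤ 6: collapsed.

6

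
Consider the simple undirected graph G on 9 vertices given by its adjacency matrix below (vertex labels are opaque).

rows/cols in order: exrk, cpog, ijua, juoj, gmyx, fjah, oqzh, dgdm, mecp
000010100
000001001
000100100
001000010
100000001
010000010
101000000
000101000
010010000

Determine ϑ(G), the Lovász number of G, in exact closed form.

9*cos(pi/9)/(cos(pi/9) + 1)

Vertex cpog has 2 neighbors: fjah, mecp.
Vertex dgdm has 2 neighbors: juoj, fjah.
N(ijua) = {juoj, oqzh}, |N(ijua)| = 2.
Vertex juoj has 2 neighbors: ijua, dgdm.
G on 9 vertices is 2-regular; this is C_{9}, the 9-cycle.
spec(A) ≈ [2.0, 1.53209, 0.3473, -1.0, -1.87939] (distinct, 5 d.p.).
Lovász: ϑ = −9(-2*cos(pi/9))/(2+-(-1)*2*cos(pi/9)) = 9*cos(pi/9)/(cos(pi/9) + 1).
= 4.36008958… (decimal).
Lovász sandwich 4 ≤ 9*cos(pi/9)/(cos(pi/9) + 1) ≤ 5: both strict.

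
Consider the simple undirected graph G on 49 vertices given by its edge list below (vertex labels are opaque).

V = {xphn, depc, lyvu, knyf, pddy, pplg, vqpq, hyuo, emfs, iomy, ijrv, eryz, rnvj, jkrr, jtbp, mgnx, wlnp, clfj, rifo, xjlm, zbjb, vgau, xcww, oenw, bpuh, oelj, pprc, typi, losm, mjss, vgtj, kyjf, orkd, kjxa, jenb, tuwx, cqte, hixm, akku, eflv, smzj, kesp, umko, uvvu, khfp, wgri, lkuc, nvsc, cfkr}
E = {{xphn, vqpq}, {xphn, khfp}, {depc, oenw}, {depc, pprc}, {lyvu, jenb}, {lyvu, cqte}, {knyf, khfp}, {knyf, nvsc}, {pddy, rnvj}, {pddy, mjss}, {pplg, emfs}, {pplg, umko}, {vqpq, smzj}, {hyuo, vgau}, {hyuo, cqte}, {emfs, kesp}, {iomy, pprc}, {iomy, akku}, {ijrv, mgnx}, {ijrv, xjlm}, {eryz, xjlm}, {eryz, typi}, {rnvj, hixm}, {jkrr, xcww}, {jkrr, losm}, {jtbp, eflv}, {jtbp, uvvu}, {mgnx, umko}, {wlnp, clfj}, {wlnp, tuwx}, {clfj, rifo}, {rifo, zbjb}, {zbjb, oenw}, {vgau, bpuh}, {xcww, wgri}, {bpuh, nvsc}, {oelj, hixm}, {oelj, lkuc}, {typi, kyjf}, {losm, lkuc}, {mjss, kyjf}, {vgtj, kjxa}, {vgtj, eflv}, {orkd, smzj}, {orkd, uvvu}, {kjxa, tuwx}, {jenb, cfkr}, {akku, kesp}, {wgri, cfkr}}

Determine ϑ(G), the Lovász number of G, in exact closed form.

deg(vgtj) = 2; N(vgtj) = {kjxa, eflv}.
Vertex tuwx has 2 neighbors: wlnp, kjxa.
deg(xjlm) = 2; N(xjlm) = {ijrv, eryz}.
N(vgau) = {hyuo, bpuh}, |N(vgau)| = 2.
Every vertex has degree 2 (N=49); connected 2-regular on 49 ⇒ C_{49}.
The 25 distinct eigenvalues: [2.0, 1.98358, 1.93459, 1.853834, 1.742637, 1.602827, 1.436699, 1.24698, 1.036785, 0.809567, 0.569055, 0.3192, 0.064103, -0.192046, -0.445042, -0.69073, -0.925077, -1.144233, -1.344602, -1.522892, -1.676176, -1.801938, -1.898111, -1.963118, -1.995891].
−49·(-2*cos(pi/49)) / ((2)−(-2*cos(pi/49))) = 49*cos(pi/49)/(cos(pi/49) + 1) = ϑ(G).
Numerically 24.4748052.
24 ≤ 49*cos(pi/49)/(cos(pi/49) + 1) ≤ 25: both strict.

49*cos(pi/49)/(cos(pi/49) + 1)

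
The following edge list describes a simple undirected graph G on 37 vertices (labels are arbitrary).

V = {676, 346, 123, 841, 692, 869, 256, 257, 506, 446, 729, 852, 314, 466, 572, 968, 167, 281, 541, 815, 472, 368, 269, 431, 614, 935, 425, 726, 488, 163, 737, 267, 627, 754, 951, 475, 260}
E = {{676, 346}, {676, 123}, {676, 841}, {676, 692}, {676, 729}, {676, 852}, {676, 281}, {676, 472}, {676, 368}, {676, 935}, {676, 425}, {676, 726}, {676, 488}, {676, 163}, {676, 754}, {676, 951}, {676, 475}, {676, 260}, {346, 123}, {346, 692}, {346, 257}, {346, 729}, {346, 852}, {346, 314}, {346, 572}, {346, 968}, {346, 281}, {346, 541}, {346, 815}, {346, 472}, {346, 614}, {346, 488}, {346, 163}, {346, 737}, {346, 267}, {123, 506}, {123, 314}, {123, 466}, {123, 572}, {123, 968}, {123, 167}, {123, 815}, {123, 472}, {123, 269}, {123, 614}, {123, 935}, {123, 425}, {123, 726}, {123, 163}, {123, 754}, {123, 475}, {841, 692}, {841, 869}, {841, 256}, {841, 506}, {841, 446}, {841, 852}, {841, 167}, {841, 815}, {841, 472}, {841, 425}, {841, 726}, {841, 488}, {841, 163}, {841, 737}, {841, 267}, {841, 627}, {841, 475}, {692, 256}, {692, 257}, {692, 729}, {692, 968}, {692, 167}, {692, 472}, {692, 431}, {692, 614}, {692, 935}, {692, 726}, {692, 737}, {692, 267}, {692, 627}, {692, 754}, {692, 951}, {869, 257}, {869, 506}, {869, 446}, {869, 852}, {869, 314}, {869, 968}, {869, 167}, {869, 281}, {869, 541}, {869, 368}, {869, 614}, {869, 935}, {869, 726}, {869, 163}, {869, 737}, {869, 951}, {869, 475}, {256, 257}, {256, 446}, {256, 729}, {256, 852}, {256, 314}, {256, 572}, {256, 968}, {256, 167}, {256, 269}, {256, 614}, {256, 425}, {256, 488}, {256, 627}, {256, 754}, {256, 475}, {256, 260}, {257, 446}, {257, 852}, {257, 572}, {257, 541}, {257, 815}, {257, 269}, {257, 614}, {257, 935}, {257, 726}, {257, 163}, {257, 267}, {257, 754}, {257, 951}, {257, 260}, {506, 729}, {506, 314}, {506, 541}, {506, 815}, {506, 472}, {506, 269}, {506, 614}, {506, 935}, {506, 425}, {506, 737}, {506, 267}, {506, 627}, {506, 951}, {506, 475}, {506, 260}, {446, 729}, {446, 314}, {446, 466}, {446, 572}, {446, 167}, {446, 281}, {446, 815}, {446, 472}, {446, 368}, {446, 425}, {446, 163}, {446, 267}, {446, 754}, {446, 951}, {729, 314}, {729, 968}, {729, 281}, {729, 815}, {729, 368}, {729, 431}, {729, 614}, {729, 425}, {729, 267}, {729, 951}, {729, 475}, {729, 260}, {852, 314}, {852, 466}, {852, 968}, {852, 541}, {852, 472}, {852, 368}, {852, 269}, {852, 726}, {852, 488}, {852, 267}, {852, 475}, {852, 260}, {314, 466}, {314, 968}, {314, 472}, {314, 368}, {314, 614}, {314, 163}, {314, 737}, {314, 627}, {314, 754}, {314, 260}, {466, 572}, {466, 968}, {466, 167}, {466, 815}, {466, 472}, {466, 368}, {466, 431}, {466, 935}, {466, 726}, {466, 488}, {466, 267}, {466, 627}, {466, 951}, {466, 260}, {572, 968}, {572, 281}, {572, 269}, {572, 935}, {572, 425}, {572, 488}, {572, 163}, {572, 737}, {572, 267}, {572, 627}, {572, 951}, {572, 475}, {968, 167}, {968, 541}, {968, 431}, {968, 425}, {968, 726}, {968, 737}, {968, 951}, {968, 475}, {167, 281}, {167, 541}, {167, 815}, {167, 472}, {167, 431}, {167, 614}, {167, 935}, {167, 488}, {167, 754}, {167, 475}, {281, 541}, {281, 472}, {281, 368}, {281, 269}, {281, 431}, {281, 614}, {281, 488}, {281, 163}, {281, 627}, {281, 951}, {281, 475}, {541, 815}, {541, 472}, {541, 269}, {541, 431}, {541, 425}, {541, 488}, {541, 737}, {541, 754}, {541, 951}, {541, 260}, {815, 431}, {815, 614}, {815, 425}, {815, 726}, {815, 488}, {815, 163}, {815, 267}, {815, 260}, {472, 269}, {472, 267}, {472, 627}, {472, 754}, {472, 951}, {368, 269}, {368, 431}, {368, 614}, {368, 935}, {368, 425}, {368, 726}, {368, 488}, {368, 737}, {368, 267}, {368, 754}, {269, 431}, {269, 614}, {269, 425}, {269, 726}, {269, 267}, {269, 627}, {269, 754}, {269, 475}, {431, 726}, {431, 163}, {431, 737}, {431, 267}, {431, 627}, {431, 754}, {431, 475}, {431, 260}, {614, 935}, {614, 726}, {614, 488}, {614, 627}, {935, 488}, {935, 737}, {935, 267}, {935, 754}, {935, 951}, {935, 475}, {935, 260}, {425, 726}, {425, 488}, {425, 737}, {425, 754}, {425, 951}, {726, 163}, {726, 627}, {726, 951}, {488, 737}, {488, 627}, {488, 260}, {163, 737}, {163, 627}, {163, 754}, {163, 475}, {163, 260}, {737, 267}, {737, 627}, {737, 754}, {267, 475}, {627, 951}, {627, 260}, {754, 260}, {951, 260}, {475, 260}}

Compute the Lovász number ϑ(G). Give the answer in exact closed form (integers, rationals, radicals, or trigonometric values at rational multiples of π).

N(368) = {676, 869, 446, 729, 852, 314, 466, 281, 269, 431, 614, 935, 425, 726, 488, 737, 267, 754}, |N(368)| = 18.
Vertex 269 has 18 neighbors: 123, 256, 257, 506, 852, 572, 281, 541, 472, 368, 431, 614, 425, 726, 267, 627, 754, 475.
deg(167) = 18; N(167) = {123, 841, 692, 869, 256, 446, 466, 968, 281, 541, 815, 472, 431, 614, 935, 488, 754, 475}.
deg(869) = 18; N(869) = {841, 257, 506, 446, 852, 314, 968, 167, 281, 541, 368, 614, 935, 726, 163, 737, 951, 475}.
deg(v) = 18 for all v (|V|=37); SR(37,18,8,9) — a Paley graph.
spec(A) ≈ [18.0, 2.54138, -3.54138] (distinct, 5 d.p.).
−37·(-sqrt(37)/2 - 1/2) / ((18)−(-sqrt(37)/2 - 1/2)) = sqrt(37) = ϑ(G).
≈ 6.0827625 (to 7 d.p.).

sqrt(37)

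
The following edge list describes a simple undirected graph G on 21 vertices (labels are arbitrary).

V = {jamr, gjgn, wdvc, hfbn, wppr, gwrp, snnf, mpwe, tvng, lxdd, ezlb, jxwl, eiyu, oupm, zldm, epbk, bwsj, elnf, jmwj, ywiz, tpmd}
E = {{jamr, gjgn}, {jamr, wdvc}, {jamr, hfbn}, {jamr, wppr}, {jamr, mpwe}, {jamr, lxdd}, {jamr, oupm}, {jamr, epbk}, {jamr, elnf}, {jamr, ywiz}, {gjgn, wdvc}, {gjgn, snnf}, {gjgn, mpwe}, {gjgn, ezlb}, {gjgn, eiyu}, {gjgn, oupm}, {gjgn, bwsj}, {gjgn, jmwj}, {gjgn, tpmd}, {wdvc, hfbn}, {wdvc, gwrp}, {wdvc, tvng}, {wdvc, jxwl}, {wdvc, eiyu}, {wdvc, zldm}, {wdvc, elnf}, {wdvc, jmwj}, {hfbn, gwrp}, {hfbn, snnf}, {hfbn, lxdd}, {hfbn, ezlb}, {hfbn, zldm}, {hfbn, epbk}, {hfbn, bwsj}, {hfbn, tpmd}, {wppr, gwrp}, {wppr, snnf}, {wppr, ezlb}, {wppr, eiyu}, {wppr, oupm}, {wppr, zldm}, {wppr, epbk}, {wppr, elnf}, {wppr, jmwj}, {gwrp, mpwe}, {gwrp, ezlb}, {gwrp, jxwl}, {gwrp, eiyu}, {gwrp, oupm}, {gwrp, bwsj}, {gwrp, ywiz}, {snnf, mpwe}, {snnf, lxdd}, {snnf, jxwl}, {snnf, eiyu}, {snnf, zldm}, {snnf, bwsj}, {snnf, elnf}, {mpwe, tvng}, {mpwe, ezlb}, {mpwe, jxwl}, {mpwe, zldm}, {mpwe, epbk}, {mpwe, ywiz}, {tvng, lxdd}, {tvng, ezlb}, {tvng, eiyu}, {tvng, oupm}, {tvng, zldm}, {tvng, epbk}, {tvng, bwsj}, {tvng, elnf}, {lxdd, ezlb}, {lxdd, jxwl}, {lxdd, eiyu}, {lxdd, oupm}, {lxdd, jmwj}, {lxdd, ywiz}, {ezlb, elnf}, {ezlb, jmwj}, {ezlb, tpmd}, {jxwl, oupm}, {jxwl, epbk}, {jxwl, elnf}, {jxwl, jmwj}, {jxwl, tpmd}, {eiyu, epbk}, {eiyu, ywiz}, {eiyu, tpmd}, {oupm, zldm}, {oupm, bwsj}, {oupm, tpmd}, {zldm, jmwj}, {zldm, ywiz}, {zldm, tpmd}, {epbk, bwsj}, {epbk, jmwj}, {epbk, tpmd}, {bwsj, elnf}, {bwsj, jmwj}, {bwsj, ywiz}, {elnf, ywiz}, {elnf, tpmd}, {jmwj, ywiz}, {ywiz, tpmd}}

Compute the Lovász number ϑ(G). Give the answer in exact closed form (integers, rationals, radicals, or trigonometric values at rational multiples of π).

deg(jxwl) = 10; N(jxwl) = {wdvc, gwrp, snnf, mpwe, lxdd, oupm, epbk, elnf, jmwj, tpmd}.
N(zldm) = {wdvc, hfbn, wppr, snnf, mpwe, tvng, oupm, jmwj, ywiz, tpmd}, |N(zldm)| = 10.
deg(epbk) = 10; N(epbk) = {jamr, hfbn, wppr, mpwe, tvng, jxwl, eiyu, bwsj, jmwj, tpmd}.
N(tvng) = {wdvc, mpwe, lxdd, ezlb, eiyu, oupm, zldm, epbk, bwsj, elnf}, |N(tvng)| = 10.
Regular of degree 10 on 21 vertices: Kneser K(7,2) on C(7,2)=21 vertices.
A has 3 distinct eigenvalues ≈ [10.0, 1.0, -4.0].
With N=21: ϑ(G) = 21·(-1*(-4))/(10−(-4)) = 6.
≈ 6.0000 (to 4 d.p.).

6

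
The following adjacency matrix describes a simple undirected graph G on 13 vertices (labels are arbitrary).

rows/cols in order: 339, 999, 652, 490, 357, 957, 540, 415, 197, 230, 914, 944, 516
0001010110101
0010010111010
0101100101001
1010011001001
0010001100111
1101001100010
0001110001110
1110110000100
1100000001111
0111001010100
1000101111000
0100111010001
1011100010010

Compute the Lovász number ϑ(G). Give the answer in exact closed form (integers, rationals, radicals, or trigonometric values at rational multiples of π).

sqrt(13)

deg(490) = 6; N(490) = {339, 652, 957, 540, 230, 516}.
deg(957) = 6; N(957) = {339, 999, 490, 540, 415, 944}.
N(516) = {339, 652, 490, 357, 197, 944}, |N(516)| = 6.
deg(944) = 6; N(944) = {999, 357, 957, 540, 197, 516}.
Regular of degree 6 on 13 vertices: SR(13,6,2,3) — a Paley graph.
The 3 distinct eigenvalues: [6.0, 1.3028, -2.3028].
Lovász (edge-transitive): ϑ = −13·(-sqrt(13)/2 - 1/2)/((6)−(-sqrt(13)/2 - 1/2)) = sqrt(13).
ϑ(G) ≈ 3.60555128.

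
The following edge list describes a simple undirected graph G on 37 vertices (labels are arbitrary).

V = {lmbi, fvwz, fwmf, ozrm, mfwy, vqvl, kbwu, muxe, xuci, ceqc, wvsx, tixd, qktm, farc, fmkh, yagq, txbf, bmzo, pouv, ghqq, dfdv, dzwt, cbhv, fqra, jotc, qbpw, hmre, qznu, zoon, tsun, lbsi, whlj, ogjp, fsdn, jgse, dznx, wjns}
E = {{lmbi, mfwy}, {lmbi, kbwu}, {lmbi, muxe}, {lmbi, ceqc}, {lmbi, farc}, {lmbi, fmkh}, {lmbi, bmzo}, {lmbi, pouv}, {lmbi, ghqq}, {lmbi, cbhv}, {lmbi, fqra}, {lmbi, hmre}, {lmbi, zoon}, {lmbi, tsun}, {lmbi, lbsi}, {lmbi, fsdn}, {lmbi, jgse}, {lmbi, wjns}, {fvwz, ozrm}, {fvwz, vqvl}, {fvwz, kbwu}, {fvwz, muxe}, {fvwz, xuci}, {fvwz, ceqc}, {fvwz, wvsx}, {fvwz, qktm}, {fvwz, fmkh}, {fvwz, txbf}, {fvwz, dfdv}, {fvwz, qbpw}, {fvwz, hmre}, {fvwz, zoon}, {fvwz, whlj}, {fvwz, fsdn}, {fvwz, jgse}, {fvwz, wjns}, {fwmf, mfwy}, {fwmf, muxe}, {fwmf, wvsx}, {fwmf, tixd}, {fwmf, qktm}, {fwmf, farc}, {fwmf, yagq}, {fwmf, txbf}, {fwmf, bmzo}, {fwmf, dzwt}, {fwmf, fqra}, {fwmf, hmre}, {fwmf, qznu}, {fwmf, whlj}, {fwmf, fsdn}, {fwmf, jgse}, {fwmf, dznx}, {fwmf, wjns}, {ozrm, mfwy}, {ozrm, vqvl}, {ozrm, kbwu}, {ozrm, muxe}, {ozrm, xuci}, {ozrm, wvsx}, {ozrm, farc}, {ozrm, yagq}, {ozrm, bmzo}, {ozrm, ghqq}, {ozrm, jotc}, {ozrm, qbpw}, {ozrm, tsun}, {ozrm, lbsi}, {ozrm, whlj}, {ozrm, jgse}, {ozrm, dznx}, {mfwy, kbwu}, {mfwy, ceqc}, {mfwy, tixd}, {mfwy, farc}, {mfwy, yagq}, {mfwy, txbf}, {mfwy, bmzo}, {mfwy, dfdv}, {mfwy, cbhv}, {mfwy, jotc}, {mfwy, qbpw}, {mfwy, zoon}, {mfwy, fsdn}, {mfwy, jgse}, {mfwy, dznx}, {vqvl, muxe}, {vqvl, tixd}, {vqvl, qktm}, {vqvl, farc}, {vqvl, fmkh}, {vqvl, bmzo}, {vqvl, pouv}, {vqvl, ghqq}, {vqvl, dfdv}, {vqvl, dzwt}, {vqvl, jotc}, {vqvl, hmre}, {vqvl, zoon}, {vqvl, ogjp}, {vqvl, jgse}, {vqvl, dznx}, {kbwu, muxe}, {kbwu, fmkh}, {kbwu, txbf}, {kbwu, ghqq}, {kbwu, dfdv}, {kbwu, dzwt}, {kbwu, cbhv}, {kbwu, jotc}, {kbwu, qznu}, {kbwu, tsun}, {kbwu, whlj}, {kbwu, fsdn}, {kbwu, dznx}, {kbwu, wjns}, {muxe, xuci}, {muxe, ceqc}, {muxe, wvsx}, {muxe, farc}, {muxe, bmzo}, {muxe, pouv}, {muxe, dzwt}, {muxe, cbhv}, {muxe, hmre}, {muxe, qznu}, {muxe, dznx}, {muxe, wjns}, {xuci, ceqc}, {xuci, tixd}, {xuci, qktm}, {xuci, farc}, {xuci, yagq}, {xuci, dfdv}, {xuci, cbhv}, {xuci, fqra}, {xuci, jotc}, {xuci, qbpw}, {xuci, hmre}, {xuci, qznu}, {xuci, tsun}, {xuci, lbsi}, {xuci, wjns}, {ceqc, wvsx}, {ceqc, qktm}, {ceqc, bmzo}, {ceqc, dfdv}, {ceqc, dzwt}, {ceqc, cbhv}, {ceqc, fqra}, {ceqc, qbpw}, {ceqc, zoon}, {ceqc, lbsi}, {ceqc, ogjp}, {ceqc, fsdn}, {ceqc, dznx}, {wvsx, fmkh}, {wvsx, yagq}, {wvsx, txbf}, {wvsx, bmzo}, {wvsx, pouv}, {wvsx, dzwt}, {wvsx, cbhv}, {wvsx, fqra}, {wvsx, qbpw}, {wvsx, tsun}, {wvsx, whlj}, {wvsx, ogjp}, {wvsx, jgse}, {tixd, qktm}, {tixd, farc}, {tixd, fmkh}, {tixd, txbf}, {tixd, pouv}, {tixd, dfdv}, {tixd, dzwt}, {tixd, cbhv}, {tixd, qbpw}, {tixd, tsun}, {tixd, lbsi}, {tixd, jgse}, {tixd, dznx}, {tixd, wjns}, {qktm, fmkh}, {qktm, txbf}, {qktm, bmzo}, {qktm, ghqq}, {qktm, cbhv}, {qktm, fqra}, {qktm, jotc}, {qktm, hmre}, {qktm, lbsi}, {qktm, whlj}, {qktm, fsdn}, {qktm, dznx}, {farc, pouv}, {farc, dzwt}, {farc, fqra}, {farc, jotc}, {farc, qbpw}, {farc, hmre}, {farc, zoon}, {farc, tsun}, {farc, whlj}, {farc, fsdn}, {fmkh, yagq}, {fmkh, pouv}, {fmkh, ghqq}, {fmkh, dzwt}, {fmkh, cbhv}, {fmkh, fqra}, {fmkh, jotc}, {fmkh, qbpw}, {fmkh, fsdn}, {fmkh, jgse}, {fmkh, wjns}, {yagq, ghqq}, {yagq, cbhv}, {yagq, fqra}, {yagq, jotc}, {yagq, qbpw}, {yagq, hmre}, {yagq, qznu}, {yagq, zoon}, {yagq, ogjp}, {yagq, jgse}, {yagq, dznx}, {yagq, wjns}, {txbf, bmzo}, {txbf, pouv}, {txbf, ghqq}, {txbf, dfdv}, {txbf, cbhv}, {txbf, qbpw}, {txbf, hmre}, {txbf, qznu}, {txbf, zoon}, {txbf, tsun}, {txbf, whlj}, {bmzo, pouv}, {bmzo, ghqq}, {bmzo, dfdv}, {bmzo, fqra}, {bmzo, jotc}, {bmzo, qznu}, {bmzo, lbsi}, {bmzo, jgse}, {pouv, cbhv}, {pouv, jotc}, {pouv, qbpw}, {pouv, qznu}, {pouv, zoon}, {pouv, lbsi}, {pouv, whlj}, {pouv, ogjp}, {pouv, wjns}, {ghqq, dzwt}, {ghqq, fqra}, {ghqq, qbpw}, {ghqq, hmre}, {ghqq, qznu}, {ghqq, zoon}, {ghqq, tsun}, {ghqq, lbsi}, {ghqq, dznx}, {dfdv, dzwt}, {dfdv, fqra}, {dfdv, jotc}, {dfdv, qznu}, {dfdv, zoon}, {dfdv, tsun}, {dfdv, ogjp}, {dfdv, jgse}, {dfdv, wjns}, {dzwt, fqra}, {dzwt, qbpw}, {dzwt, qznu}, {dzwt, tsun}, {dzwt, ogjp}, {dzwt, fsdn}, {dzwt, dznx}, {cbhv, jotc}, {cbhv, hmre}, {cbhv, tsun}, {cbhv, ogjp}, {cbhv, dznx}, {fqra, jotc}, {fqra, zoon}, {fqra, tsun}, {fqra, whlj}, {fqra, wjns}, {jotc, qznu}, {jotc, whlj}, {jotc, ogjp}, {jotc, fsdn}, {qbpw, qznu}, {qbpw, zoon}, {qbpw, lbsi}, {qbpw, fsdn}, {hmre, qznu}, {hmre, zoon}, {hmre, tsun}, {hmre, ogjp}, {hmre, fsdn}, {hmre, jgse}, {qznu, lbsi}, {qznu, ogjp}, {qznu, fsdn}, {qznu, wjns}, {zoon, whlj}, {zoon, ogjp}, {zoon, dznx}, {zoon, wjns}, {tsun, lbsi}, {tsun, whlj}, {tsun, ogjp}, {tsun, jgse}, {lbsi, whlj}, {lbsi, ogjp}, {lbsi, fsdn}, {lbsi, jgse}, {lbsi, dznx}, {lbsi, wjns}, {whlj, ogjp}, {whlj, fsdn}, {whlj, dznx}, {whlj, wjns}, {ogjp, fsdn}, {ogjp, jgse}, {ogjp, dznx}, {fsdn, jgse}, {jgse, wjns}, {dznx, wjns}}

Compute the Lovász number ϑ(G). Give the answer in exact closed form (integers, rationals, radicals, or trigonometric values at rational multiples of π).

N(ceqc) = {lmbi, fvwz, mfwy, muxe, xuci, wvsx, qktm, bmzo, dfdv, dzwt, cbhv, fqra, qbpw, zoon, lbsi, ogjp, fsdn, dznx}, |N(ceqc)| = 18.
deg(xuci) = 18; N(xuci) = {fvwz, ozrm, muxe, ceqc, tixd, qktm, farc, yagq, dfdv, cbhv, fqra, jotc, qbpw, hmre, qznu, tsun, lbsi, wjns}.
Vertex tsun has 18 neighbors: lmbi, ozrm, kbwu, xuci, wvsx, tixd, farc, txbf, ghqq, dfdv, dzwt, cbhv, fqra, hmre, lbsi, whlj, ogjp, jgse.
Vertex pouv has 18 neighbors: lmbi, vqvl, muxe, wvsx, tixd, farc, fmkh, txbf, bmzo, cbhv, jotc, qbpw, qznu, zoon, lbsi, whlj, ogjp, wjns.
G on 37 vertices is 18-regular; SR(37,18,8,9) — a Paley graph.
spec(A) ≈ [18.0, 2.54138, -3.54138] (distinct, 5 d.p.).
−37·(-sqrt(37)/2 - 1/2) / ((18)−(-sqrt(37)/2 - 1/2)) = sqrt(37) = ϑ(G).
≈ 6.08276 (to 5 d.p.).

sqrt(37)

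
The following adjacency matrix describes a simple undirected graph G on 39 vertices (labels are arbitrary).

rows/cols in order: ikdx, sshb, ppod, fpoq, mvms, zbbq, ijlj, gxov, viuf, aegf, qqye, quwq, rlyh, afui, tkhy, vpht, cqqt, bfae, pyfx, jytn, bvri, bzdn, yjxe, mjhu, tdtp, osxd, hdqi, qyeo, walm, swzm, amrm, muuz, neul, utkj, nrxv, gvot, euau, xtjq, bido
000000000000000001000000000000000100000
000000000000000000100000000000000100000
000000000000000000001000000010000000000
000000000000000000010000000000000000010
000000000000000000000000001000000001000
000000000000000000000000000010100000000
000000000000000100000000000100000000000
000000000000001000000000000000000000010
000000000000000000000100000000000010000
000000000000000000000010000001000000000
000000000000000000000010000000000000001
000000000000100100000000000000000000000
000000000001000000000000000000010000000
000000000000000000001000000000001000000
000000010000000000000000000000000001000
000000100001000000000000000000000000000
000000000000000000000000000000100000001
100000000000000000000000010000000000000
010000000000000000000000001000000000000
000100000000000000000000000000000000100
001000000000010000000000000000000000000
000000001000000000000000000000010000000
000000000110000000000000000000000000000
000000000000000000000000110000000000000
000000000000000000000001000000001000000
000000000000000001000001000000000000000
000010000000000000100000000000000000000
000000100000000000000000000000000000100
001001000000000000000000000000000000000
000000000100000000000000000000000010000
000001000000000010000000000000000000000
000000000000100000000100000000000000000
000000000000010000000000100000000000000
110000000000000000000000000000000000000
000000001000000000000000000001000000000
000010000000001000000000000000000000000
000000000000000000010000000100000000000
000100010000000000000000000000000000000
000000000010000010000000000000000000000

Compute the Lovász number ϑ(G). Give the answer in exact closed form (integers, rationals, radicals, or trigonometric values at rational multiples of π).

39*cos(pi/39)/(cos(pi/39) + 1)

N(afui) = {bvri, neul}, |N(afui)| = 2.
Vertex fpoq has 2 neighbors: jytn, xtjq.
Vertex bido has 2 neighbors: qqye, cqqt.
N(walm) = {ppod, zbbq}, |N(walm)| = 2.
39-vertex 2-regular graph: the odd cycle C_{39}.
Distinct eigenvalues (to 5 d.p.): [2.0, 1.9741, 1.89707, 1.77091, 1.59889, 1.38545, 1.13613, 0.85739, 0.55643, 0.24107, -0.08053, -0.40005, -0.70921, -1.0, -1.26489, -1.49702, -1.69038, -1.83996, -1.94188, -1.99351].
Lovász: ϑ = −39(-2*cos(pi/39))/(2+-(-1)*2*cos(pi/39)) = 39*cos(pi/39)/(cos(pi/39) + 1).
ϑ(G) ≈ 19.4683.
α=19, χ(Ḡ)=20; ϑ=39*cos(pi/39)/(cos(pi/39) + 1) lies between (both strict).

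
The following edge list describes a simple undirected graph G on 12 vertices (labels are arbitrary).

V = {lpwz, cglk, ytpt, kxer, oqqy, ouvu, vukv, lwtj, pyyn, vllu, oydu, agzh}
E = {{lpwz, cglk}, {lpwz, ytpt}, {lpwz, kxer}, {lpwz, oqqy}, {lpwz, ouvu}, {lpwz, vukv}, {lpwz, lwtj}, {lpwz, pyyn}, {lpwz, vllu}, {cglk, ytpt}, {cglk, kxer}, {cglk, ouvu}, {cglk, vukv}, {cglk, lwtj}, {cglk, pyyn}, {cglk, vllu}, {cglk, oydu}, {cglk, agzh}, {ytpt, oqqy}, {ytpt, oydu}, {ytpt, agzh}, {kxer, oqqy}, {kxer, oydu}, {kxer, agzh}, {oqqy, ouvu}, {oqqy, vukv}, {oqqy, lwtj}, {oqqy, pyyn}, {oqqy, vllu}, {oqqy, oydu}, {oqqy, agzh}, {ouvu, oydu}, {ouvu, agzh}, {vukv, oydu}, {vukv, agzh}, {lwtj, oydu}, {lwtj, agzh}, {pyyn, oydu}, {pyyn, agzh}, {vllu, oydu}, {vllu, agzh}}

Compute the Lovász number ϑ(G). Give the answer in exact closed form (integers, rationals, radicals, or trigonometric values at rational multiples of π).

7

Vertex vllu has 5 neighbors: lpwz, cglk, oqqy, oydu, agzh.
N(kxer) = {lpwz, cglk, oqqy, oydu, agzh}, |N(kxer)| = 5.
N(lwtj) = {lpwz, cglk, oqqy, oydu, agzh}, |N(lwtj)| = 5.
N(pyyn) = {lpwz, cglk, oqqy, oydu, agzh}, |N(pyyn)| = 5.
Complete 3-partite, parts [7, 3, 2]: perfect, ϑ = α = 7.
ϑ(G) ≈ 7.00000000.
Check 7 ≤ 7 ≤ 7: collapsed.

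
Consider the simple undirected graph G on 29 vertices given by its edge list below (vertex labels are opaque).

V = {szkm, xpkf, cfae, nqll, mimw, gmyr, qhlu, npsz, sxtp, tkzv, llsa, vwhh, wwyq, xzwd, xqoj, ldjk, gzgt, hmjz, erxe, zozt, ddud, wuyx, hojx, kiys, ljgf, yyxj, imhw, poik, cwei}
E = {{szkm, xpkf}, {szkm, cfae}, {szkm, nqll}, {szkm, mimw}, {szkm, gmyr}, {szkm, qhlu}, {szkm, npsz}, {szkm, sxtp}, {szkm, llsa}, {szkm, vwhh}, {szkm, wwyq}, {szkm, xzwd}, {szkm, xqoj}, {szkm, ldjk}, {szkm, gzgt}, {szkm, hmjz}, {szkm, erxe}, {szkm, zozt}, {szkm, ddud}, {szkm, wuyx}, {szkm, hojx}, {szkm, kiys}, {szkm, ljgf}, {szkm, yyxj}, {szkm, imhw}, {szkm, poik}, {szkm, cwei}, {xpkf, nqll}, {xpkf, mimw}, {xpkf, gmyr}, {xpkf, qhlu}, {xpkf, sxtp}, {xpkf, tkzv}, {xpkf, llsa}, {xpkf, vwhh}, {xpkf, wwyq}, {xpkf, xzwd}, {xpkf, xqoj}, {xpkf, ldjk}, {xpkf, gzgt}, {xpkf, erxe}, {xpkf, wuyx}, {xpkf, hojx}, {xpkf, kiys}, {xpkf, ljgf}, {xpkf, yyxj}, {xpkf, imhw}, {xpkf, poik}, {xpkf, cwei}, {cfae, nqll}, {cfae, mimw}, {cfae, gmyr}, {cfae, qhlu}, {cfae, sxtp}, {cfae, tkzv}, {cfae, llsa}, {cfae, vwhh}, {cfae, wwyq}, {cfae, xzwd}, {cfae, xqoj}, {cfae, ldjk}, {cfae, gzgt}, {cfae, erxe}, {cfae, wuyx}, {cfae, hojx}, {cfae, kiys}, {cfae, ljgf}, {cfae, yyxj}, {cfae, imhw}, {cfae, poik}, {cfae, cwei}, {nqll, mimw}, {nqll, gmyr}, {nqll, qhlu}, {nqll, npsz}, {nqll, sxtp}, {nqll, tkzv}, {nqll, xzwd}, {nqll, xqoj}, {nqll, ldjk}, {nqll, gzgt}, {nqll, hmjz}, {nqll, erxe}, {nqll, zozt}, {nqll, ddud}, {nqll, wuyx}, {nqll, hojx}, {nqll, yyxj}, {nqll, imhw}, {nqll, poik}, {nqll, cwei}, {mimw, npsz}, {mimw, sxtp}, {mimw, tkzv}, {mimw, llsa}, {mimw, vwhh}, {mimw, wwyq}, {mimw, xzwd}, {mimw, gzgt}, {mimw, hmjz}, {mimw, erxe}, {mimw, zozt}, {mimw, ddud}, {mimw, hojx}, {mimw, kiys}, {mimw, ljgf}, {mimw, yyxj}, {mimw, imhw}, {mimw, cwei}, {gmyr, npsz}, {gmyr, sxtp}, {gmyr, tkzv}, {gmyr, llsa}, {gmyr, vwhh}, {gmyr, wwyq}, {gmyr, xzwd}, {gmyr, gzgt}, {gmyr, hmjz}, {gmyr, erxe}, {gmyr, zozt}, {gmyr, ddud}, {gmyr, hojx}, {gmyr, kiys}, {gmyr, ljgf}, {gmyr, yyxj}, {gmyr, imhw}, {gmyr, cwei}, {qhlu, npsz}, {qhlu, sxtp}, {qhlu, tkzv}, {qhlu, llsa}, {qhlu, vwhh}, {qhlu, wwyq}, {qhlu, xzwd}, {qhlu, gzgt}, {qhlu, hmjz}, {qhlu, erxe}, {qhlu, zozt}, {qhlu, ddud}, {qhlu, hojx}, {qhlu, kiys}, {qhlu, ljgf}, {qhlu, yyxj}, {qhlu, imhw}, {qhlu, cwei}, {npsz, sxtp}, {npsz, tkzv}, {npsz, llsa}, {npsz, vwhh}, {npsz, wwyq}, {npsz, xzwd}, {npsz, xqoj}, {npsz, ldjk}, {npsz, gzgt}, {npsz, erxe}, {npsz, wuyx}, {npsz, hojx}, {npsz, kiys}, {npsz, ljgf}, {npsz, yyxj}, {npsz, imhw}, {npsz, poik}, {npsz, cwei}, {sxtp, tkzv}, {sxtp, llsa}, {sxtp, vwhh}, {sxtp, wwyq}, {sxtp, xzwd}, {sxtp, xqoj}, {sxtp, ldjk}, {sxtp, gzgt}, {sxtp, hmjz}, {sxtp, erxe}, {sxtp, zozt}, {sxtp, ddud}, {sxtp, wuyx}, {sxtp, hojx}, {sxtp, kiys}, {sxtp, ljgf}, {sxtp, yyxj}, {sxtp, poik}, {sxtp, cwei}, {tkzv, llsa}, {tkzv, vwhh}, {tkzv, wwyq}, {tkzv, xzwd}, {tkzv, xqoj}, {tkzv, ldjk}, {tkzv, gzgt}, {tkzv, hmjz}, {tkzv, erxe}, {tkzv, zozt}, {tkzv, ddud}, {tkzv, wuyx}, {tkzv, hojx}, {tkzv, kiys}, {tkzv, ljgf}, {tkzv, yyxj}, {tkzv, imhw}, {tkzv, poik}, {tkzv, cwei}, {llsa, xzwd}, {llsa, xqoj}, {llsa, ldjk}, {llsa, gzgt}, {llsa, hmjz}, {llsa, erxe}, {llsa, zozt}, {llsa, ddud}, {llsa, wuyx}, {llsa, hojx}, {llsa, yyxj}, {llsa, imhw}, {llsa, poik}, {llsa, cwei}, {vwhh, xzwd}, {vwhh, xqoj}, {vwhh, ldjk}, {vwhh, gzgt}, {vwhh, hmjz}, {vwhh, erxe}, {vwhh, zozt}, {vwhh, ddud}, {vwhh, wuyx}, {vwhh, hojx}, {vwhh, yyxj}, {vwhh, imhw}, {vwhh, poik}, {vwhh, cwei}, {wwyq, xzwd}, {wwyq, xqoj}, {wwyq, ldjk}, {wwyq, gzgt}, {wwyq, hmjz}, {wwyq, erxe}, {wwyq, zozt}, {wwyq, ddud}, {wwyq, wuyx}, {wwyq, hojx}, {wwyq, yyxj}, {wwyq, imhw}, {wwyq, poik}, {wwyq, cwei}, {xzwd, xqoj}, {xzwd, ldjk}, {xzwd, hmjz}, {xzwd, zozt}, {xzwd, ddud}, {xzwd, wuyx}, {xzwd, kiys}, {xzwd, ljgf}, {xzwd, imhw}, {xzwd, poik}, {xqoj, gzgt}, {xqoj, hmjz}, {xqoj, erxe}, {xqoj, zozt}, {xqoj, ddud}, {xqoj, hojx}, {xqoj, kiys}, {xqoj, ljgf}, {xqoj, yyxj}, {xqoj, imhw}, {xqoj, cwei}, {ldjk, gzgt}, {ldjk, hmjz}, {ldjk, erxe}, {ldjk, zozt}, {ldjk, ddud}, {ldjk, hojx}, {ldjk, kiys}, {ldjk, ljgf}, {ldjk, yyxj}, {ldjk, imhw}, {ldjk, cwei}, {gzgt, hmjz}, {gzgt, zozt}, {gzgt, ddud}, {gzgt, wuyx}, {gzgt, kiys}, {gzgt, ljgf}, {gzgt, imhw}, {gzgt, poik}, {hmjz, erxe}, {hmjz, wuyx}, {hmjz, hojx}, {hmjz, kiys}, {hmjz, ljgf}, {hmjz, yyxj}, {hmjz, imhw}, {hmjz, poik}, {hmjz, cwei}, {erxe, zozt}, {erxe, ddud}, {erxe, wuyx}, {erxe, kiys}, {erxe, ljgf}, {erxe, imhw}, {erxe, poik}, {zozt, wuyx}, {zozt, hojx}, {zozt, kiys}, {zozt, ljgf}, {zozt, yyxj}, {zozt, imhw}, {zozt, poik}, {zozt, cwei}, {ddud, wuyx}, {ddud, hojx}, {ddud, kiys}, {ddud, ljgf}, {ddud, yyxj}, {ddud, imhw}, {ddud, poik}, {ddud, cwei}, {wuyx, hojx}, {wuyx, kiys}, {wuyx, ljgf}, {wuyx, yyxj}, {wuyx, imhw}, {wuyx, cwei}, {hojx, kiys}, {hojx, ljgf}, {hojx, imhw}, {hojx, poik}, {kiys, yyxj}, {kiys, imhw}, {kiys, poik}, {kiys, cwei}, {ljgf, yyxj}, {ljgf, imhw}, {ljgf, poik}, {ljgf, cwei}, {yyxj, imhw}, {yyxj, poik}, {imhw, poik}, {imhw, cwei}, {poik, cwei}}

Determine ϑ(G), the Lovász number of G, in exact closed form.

7

N(sxtp) = {szkm, xpkf, cfae, nqll, mimw, gmyr, qhlu, npsz, tkzv, llsa, vwhh, wwyq, xzwd, xqoj, ldjk, gzgt, hmjz, erxe, zozt, ddud, wuyx, hojx, kiys, ljgf, yyxj, poik, cwei}, |N(sxtp)| = 27.
deg(qhlu) = 22; N(qhlu) = {szkm, xpkf, cfae, nqll, npsz, sxtp, tkzv, llsa, vwhh, wwyq, xzwd, gzgt, hmjz, erxe, zozt, ddud, hojx, kiys, ljgf, yyxj, imhw, cwei}.
deg(xpkf) = 23; N(xpkf) = {szkm, nqll, mimw, gmyr, qhlu, sxtp, tkzv, llsa, vwhh, wwyq, xzwd, xqoj, ldjk, gzgt, erxe, wuyx, hojx, kiys, ljgf, yyxj, imhw, poik, cwei}.
Vertex xqoj has 22 neighbors: szkm, xpkf, cfae, nqll, npsz, sxtp, tkzv, llsa, vwhh, wwyq, xzwd, gzgt, hmjz, erxe, zozt, ddud, hojx, kiys, ljgf, yyxj, imhw, cwei.
6 parts of sizes [7, 6, 6, 6, 2, 2]; α(G) = 7 = ϑ (perfect).
Numerically 7.00000000.
7 ≤ 7 ≤ 7: collapsed.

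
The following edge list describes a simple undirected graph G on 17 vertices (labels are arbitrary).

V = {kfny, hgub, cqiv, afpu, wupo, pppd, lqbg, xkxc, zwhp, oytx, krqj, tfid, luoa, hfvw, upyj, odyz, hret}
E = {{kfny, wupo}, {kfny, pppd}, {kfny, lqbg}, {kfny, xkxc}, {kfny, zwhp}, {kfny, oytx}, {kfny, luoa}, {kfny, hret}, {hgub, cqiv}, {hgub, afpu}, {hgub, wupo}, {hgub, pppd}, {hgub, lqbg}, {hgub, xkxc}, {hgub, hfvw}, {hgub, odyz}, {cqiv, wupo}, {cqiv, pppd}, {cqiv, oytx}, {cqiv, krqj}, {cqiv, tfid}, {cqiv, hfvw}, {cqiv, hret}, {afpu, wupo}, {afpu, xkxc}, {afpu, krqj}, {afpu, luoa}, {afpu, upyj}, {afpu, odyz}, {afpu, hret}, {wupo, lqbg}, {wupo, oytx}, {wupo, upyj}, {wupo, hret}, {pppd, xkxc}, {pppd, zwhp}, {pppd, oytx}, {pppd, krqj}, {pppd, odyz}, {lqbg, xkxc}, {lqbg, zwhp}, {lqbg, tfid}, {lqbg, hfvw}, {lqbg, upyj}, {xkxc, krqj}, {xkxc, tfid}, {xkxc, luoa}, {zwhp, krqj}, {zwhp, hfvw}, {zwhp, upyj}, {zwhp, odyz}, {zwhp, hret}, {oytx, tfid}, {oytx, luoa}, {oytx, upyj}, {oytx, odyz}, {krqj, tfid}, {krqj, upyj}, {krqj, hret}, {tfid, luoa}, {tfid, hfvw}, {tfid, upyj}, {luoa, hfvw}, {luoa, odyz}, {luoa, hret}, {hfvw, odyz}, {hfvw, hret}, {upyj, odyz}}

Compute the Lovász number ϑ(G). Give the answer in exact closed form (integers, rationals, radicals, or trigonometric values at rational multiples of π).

sqrt(17)

N(pppd) = {kfny, hgub, cqiv, xkxc, zwhp, oytx, krqj, odyz}, |N(pppd)| = 8.
N(afpu) = {hgub, wupo, xkxc, krqj, luoa, upyj, odyz, hret}, |N(afpu)| = 8.
deg(krqj) = 8; N(krqj) = {cqiv, afpu, pppd, xkxc, zwhp, tfid, upyj, hret}.
N(odyz) = {hgub, afpu, pppd, zwhp, oytx, luoa, hfvw, upyj}, |N(odyz)| = 8.
8-regular, N=17; strongly regular (17,8,3,4).
Distinct eigenvalues (to 3 d.p.): [8.0, 1.562, -2.562].
λ_max=8, λ_min=-sqrt(17)/2 - 1/2; ϑ = −17·λ_min/(λ_max−λ_min) = sqrt(17).
= 4.12311… (decimal).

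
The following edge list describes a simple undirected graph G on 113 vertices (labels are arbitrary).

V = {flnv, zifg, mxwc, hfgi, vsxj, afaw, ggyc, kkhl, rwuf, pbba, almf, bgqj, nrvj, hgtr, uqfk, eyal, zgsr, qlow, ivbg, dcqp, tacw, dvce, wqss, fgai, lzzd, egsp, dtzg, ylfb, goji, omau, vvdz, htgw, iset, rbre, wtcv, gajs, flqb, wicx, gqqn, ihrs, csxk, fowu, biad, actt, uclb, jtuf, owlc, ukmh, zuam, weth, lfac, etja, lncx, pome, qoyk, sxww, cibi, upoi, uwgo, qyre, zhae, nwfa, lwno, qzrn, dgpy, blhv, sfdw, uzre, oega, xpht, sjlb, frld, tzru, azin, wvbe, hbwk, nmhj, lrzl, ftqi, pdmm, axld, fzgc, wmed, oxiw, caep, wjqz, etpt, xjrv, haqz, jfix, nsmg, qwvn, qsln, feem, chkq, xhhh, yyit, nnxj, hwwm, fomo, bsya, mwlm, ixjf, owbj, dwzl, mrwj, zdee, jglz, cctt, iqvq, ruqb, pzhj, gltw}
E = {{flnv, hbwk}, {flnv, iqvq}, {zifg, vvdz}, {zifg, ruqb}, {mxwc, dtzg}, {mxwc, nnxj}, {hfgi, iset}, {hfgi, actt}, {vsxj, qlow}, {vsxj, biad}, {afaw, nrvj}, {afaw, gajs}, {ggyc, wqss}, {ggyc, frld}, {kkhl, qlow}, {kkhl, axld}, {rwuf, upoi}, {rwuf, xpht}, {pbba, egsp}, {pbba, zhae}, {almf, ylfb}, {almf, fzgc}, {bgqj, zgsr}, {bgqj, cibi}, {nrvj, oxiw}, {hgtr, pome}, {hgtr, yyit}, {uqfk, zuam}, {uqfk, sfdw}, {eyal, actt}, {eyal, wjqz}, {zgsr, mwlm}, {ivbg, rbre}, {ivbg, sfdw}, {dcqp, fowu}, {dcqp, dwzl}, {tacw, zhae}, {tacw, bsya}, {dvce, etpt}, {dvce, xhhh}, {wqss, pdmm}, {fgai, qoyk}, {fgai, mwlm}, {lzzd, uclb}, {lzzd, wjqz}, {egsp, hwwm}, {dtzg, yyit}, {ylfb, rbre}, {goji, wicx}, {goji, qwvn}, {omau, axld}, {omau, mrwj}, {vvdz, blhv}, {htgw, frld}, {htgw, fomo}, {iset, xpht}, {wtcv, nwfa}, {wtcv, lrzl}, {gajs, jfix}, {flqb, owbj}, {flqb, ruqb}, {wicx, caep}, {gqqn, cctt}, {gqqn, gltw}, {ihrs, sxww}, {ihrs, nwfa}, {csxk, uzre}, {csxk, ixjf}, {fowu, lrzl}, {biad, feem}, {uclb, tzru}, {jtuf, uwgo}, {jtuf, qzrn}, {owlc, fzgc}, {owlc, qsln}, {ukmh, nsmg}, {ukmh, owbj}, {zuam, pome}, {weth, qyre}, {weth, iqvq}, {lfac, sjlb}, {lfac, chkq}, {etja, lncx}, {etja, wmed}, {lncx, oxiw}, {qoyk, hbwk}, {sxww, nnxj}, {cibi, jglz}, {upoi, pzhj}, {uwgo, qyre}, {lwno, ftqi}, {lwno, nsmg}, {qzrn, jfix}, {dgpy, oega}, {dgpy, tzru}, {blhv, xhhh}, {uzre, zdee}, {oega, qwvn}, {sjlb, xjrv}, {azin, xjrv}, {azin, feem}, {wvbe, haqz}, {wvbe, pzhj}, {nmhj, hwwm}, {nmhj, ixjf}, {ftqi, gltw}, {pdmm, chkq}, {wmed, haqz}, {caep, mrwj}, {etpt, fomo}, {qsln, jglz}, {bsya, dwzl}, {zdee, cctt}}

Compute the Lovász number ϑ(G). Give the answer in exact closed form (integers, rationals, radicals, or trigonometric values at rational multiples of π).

N(cibi) = {bgqj, jglz}, |N(cibi)| = 2.
N(mrwj) = {omau, caep}, |N(mrwj)| = 2.
Vertex etpt has 2 neighbors: dvce, fomo.
N(csxk) = {uzre, ixjf}, |N(csxk)| = 2.
G on 113 vertices is 2-regular; connected 2-regular on 113 ⇒ C_{113}.
The 57 distinct eigenvalues: [2.0, 1.99691, 1.98765, 1.97224, 1.95074, 1.9232, 1.88973, 1.85041, 1.80537, 1.75475, 1.69871, 1.63742, 1.57106, 1.49985, 1.42401, 1.34376, 1.25936, 1.17107, 1.07915, 0.98391, 0.88562, 0.78459, 0.68114, 0.57558, 0.46824, 0.35946, 0.24956, 0.1389, 0.0278, -0.08338, -0.1943, -0.30463, -0.41401, -0.52211, -0.6286, -0.73315, -0.83543, -0.93512, -1.03193, -1.12555, -1.21568, -1.30206, -1.38442, -1.4625, -1.53605, -1.60486, -1.66871, -1.7274, -1.78075, -1.8286, -1.87079, -1.9072, -1.93772, -1.96225, -1.98071, -1.99305, -1.99923].
−113·(-2*cos(pi/113)) / ((2)−(-2*cos(pi/113))) = 113*cos(pi/113)/(cos(pi/113) + 1) = ϑ(G).
ϑ(G) ≈ 56.4891.
Lovász sandwich 56 ≤ 113*cos(pi/113)/(cos(pi/113) + 1) ≤ 57: both strict.

113*cos(pi/113)/(cos(pi/113) + 1)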